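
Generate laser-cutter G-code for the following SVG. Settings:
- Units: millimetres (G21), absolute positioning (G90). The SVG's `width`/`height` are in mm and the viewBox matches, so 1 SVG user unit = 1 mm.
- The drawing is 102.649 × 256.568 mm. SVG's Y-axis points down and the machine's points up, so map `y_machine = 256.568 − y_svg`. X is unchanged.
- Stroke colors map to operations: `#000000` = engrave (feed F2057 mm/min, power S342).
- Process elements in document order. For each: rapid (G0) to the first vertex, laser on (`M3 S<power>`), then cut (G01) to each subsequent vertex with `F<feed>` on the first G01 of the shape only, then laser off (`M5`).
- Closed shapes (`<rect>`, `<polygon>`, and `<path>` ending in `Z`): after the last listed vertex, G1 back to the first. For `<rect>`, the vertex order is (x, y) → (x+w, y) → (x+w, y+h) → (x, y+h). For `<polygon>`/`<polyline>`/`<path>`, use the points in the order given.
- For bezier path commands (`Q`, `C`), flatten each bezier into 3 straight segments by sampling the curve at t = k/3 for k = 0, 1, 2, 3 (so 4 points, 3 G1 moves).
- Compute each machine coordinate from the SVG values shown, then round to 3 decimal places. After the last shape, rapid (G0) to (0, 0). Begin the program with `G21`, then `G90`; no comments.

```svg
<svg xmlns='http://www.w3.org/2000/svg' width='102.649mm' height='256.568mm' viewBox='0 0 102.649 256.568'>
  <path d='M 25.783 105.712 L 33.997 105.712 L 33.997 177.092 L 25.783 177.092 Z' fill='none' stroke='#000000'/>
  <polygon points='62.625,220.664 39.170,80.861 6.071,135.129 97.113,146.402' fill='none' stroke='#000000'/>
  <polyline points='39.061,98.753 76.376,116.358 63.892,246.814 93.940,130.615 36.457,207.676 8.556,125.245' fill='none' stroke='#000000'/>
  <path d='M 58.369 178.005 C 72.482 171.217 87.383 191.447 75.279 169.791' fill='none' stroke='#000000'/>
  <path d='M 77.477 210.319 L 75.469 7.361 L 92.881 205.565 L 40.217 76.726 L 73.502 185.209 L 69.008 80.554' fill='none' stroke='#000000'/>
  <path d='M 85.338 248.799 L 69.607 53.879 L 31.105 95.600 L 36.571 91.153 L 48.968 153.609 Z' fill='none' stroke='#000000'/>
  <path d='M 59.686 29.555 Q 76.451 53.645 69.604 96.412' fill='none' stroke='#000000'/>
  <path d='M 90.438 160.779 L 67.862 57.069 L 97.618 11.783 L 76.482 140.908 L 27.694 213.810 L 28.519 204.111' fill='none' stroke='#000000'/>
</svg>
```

Since the viewBox matches the mm dimensions, user units are millimetres directly. The only transform is the Y-flip y_m = 256.568 − y_svg.

Shape 1 is a rectangle drawn with `<path>`. Its stroke #000000 means engrave at S342, F2057. After flipping Y the toolpath is (25.783,150.856) → (33.997,150.856) → (33.997,79.476) → (25.783,79.476) → (25.783,150.856), returning to the start.

Shape 2 is a closed polygon drawn with `<polygon>`. Its stroke #000000 means engrave at S342, F2057. After flipping Y the toolpath is (62.625,35.904) → (39.170,175.707) → (6.071,121.439) → (97.113,110.166) → (62.625,35.904), returning to the start.

Shape 3 is a open polyline drawn with `<polyline>`. Its stroke #000000 means engrave at S342, F2057. After flipping Y the toolpath is (39.061,157.815) → (76.376,140.210) → (63.892,9.754) → (93.940,125.953) → (36.457,48.892) → (8.556,131.323).

Shape 4 is a cubic bezier drawn with `<path>`. Its stroke #000000 means engrave at S342, F2057. After flipping Y the toolpath is (58.369,78.563) → (71.715,78.897) → (79.411,76.531) → (75.279,86.777).

Shape 5 is a open polyline drawn with `<path>`. Its stroke #000000 means engrave at S342, F2057. After flipping Y the toolpath is (77.477,46.249) → (75.469,249.207) → (92.881,51.003) → (40.217,179.842) → (73.502,71.359) → (69.008,176.014).

Shape 6 is a closed polygon drawn with `<path>`. Its stroke #000000 means engrave at S342, F2057. After flipping Y the toolpath is (85.338,7.769) → (69.607,202.689) → (31.105,160.968) → (36.571,165.415) → (48.968,102.959) → (85.338,7.769), returning to the start.

Shape 7 is a quadratic bezier drawn with `<path>`. Its stroke #000000 means engrave at S342, F2057. After flipping Y the toolpath is (59.686,227.013) → (68.239,208.878) → (71.545,186.592) → (69.604,160.156).

Shape 8 is a open polyline drawn with `<path>`. Its stroke #000000 means engrave at S342, F2057. After flipping Y the toolpath is (90.438,95.789) → (67.862,199.499) → (97.618,244.785) → (76.482,115.660) → (27.694,42.758) → (28.519,52.457).

G21
G90
G0 X25.783 Y150.856
M3 S342
G01 X33.997 Y150.856 F2057
G01 X33.997 Y79.476
G01 X25.783 Y79.476
G01 X25.783 Y150.856
M5
G0 X62.625 Y35.904
M3 S342
G01 X39.170 Y175.707 F2057
G01 X6.071 Y121.439
G01 X97.113 Y110.166
G01 X62.625 Y35.904
M5
G0 X39.061 Y157.815
M3 S342
G01 X76.376 Y140.210 F2057
G01 X63.892 Y9.754
G01 X93.940 Y125.953
G01 X36.457 Y48.892
G01 X8.556 Y131.323
M5
G0 X58.369 Y78.563
M3 S342
G01 X71.715 Y78.897 F2057
G01 X79.411 Y76.531
G01 X75.279 Y86.777
M5
G0 X77.477 Y46.249
M3 S342
G01 X75.469 Y249.207 F2057
G01 X92.881 Y51.003
G01 X40.217 Y179.842
G01 X73.502 Y71.359
G01 X69.008 Y176.014
M5
G0 X85.338 Y7.769
M3 S342
G01 X69.607 Y202.689 F2057
G01 X31.105 Y160.968
G01 X36.571 Y165.415
G01 X48.968 Y102.959
G01 X85.338 Y7.769
M5
G0 X59.686 Y227.013
M3 S342
G01 X68.239 Y208.878 F2057
G01 X71.545 Y186.592
G01 X69.604 Y160.156
M5
G0 X90.438 Y95.789
M3 S342
G01 X67.862 Y199.499 F2057
G01 X97.618 Y244.785
G01 X76.482 Y115.660
G01 X27.694 Y42.758
G01 X28.519 Y52.457
M5
G0 X0.000 Y0.000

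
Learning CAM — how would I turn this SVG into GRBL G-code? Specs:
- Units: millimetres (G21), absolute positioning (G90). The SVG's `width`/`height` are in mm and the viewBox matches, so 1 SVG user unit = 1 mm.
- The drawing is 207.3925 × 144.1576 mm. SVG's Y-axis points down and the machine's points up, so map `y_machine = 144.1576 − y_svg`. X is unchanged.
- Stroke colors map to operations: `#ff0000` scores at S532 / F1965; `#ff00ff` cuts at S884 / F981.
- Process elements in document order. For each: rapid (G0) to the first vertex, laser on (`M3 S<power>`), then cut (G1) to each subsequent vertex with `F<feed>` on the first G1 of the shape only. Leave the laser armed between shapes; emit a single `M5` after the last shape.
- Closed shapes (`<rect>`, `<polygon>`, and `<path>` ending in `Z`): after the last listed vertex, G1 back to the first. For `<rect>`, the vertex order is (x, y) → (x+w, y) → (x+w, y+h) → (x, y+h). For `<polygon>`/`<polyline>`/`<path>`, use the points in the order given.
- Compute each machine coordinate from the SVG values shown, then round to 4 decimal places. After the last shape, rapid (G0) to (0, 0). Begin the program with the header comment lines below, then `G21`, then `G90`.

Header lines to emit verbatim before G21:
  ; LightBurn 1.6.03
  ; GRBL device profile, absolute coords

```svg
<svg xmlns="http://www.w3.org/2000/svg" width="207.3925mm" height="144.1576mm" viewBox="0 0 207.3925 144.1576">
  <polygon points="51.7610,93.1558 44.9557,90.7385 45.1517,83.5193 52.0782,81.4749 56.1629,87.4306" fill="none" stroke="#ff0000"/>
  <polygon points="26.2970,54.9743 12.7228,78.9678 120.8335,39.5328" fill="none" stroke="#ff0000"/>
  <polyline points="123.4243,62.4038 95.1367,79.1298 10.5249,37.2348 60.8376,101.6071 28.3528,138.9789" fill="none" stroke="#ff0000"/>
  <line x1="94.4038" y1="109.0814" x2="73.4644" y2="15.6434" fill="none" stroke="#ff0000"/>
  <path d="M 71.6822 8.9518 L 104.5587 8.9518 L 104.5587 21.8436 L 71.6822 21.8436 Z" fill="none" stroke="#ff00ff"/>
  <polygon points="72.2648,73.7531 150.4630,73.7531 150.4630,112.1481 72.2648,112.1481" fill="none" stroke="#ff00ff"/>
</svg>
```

; LightBurn 1.6.03
; GRBL device profile, absolute coords
G21
G90
G0 X51.7610 Y51.0018
M3 S532
G1 X44.9557 Y53.4191 F1965
G1 X45.1517 Y60.6383
G1 X52.0782 Y62.6827
G1 X56.1629 Y56.7270
G1 X51.7610 Y51.0018
G0 X26.2970 Y89.1833
M3 S532
G1 X12.7228 Y65.1898 F1965
G1 X120.8335 Y104.6248
G1 X26.2970 Y89.1833
G0 X123.4243 Y81.7538
M3 S532
G1 X95.1367 Y65.0278 F1965
G1 X10.5249 Y106.9228
G1 X60.8376 Y42.5505
G1 X28.3528 Y5.1787
G0 X94.4038 Y35.0762
M3 S532
G1 X73.4644 Y128.5142 F1965
G0 X71.6822 Y135.2058
M3 S884
G1 X104.5587 Y135.2058 F981
G1 X104.5587 Y122.3140
G1 X71.6822 Y122.3140
G1 X71.6822 Y135.2058
G0 X72.2648 Y70.4045
M3 S884
G1 X150.4630 Y70.4045 F981
G1 X150.4630 Y32.0095
G1 X72.2648 Y32.0095
G1 X72.2648 Y70.4045
M5
G0 X0.0000 Y0.0000

1 u = 1 mm; y_m = 144.1576 − y.

[1] `<polygon>` regular polygon, #ff0000→score S532 F1965: (51.7610,51.0018) → (44.9557,53.4191) → (45.1517,60.6383) → (52.0782,62.6827) → (56.1629,56.7270) → (51.7610,51.0018) (closed)

[2] `<polygon>` closed polygon, #ff0000→score S532 F1965: (26.2970,89.1833) → (12.7228,65.1898) → (120.8335,104.6248) → (26.2970,89.1833) (closed)

[3] `<polyline>` open polyline, #ff0000→score S532 F1965: (123.4243,81.7538) → (95.1367,65.0278) → (10.5249,106.9228) → (60.8376,42.5505) → (28.3528,5.1787)

[4] `<line>` line segment, #ff0000→score S532 F1965: (94.4038,35.0762) → (73.4644,128.5142)

[5] `<path>` rectangle, #ff00ff→cut S884 F981: (71.6822,135.2058) → (104.5587,135.2058) → (104.5587,122.3140) → (71.6822,122.3140) → (71.6822,135.2058) (closed)

[6] `<polygon>` rectangle, #ff00ff→cut S884 F981: (72.2648,70.4045) → (150.4630,70.4045) → (150.4630,32.0095) → (72.2648,32.0095) → (72.2648,70.4045) (closed)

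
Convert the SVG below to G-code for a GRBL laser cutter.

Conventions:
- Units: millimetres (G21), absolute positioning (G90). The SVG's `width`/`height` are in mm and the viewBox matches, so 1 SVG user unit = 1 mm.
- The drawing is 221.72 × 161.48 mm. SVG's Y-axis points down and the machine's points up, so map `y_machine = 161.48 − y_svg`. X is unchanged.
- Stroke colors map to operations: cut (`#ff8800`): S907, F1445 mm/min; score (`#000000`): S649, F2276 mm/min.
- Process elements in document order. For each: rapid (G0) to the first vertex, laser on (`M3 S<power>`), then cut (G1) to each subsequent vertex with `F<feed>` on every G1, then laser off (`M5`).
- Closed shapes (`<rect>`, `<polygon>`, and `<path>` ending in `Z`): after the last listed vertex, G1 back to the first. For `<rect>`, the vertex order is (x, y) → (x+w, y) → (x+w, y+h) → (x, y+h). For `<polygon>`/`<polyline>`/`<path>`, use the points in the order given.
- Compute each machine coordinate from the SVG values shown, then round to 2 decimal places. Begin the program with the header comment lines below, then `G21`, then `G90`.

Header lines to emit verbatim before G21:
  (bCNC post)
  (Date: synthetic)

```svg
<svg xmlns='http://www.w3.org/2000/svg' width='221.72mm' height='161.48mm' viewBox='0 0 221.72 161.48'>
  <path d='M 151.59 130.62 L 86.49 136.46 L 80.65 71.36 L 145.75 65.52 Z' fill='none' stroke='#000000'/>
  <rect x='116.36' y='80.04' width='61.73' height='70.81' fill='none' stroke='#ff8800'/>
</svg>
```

(bCNC post)
(Date: synthetic)
G21
G90
G0 X151.59 Y30.86
M3 S649
G1 X86.49 Y25.02 F2276
G1 X80.65 Y90.12 F2276
G1 X145.75 Y95.96 F2276
G1 X151.59 Y30.86 F2276
M5
G0 X116.36 Y81.44
M3 S907
G1 X178.09 Y81.44 F1445
G1 X178.09 Y10.63 F1445
G1 X116.36 Y10.63 F1445
G1 X116.36 Y81.44 F1445
M5

Since the viewBox matches the mm dimensions, user units are millimetres directly. The only transform is the Y-flip y_m = 161.48 − y_svg.

Shape 1 is a regular polygon drawn with `<path>`. Its stroke #000000 means score at S649, F2276. After flipping Y the toolpath is (151.59,30.86) → (86.49,25.02) → (80.65,90.12) → (145.75,95.96) → (151.59,30.86), returning to the start.

Shape 2 is a rectangle drawn with `<rect>`. Its stroke #ff8800 means cut at S907, F1445. After flipping Y the toolpath is (116.36,81.44) → (178.09,81.44) → (178.09,10.63) → (116.36,10.63) → (116.36,81.44), returning to the start.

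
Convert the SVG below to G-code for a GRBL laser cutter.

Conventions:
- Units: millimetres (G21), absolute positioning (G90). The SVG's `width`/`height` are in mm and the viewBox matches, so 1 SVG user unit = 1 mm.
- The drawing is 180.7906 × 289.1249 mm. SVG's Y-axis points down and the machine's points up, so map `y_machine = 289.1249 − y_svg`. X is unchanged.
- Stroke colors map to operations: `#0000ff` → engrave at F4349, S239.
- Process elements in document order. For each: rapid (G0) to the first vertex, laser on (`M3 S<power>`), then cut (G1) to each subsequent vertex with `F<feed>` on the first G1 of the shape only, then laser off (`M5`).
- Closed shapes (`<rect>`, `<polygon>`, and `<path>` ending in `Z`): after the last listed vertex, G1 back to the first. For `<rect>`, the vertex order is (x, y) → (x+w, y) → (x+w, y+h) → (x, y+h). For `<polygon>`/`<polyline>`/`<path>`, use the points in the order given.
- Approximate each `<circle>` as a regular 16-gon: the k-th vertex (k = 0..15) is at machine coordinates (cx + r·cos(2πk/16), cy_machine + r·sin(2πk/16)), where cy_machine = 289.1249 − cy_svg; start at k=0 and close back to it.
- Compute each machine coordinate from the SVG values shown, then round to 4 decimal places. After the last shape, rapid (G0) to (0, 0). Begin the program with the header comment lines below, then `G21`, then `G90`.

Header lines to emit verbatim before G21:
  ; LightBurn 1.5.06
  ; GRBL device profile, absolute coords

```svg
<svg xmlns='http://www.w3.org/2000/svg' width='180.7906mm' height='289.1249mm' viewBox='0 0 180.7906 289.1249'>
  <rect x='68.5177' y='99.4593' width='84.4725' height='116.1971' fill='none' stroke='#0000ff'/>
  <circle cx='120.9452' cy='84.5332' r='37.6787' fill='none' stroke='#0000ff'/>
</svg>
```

viewBox `0 0 180.7906 289.1249` with mm width/height → 1 unit = 1 mm. Flip: y_m = 289.1249 − y_svg.

**Shape 1** — `<rect>` rectangle, stroke `#0000ff` → engrave (S239, F4349). Machine vertices: (68.5177,189.6656) → (152.9902,189.6656) → (152.9902,73.4685) → (68.5177,73.4685) → (68.5177,189.6656). Closed: final G1 returns to the first vertex.

**Shape 2** — `<circle>` circle, stroke `#0000ff` → engrave (S239, F4349). Machine vertices: (158.6239,204.5917) → (155.7558,219.0107) → (147.5881,231.2346) → (135.3642,239.4023) → (120.9452,242.2704) → (106.5262,239.4023) → (94.3023,231.2346) → (86.1346,219.0107) → (83.2665,204.5917) → (86.1346,190.1727) → (94.3023,177.9488) → (106.5262,169.7811) → (120.9452,166.9130) → (135.3642,169.7811) → (147.5881,177.9488) → (155.7558,190.1727) → (158.6239,204.5917). Closed: final G1 returns to the first vertex.

; LightBurn 1.5.06
; GRBL device profile, absolute coords
G21
G90
G0 X68.5177 Y189.6656
M3 S239
G1 X152.9902 Y189.6656 F4349
G1 X152.9902 Y73.4685
G1 X68.5177 Y73.4685
G1 X68.5177 Y189.6656
M5
G0 X158.6239 Y204.5917
M3 S239
G1 X155.7558 Y219.0107 F4349
G1 X147.5881 Y231.2346
G1 X135.3642 Y239.4023
G1 X120.9452 Y242.2704
G1 X106.5262 Y239.4023
G1 X94.3023 Y231.2346
G1 X86.1346 Y219.0107
G1 X83.2665 Y204.5917
G1 X86.1346 Y190.1727
G1 X94.3023 Y177.9488
G1 X106.5262 Y169.7811
G1 X120.9452 Y166.9130
G1 X135.3642 Y169.7811
G1 X147.5881 Y177.9488
G1 X155.7558 Y190.1727
G1 X158.6239 Y204.5917
M5
G0 X0.0000 Y0.0000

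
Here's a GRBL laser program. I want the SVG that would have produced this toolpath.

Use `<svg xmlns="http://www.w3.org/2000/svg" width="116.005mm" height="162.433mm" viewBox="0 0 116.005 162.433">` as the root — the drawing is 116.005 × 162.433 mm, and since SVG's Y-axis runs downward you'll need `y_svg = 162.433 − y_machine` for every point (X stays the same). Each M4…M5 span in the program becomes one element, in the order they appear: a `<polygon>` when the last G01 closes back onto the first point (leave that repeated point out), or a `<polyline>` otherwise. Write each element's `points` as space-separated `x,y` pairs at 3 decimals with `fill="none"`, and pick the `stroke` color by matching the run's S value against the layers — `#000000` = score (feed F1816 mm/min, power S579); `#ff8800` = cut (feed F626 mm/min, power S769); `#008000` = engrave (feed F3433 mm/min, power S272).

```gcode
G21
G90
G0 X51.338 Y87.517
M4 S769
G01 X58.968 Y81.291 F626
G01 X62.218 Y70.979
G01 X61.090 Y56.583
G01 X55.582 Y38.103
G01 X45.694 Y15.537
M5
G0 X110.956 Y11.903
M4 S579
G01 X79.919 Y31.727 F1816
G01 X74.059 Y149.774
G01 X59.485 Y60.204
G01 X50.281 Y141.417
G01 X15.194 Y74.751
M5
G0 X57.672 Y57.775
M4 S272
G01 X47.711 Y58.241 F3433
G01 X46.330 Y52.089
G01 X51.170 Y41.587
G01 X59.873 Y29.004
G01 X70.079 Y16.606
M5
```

<svg xmlns="http://www.w3.org/2000/svg" width="116.005mm" height="162.433mm" viewBox="0 0 116.005 162.433">
  <polyline points="51.338,74.916 58.968,81.142 62.218,91.454 61.090,105.850 55.582,124.330 45.694,146.896" fill="none" stroke="#ff8800"/>
  <polyline points="110.956,150.530 79.919,130.706 74.059,12.659 59.485,102.229 50.281,21.016 15.194,87.682" fill="none" stroke="#000000"/>
  <polyline points="57.672,104.658 47.711,104.192 46.330,110.344 51.170,120.846 59.873,133.429 70.079,145.827" fill="none" stroke="#008000"/>
</svg>

Machine Y-up, SVG Y-down with viewBox height 162.433, so y_svg = 162.433 − y_machine; X carries over.

Run 1: the run's S769 means `#ff8800` (cut). The run is open, so emit a `<polyline>` with points (Y-flipped): 51.338,74.916 58.968,81.142 62.218,91.454 61.090,105.850 55.582,124.330 45.694,146.896.

Run 2: power S579 maps to stroke `#000000` (score). The run is open, so emit a `<polyline>` with points (Y-flipped): 110.956,150.530 79.919,130.706 74.059,12.659 59.485,102.229 50.281,21.016 15.194,87.682.

Run 3: power S272 maps to stroke `#008000` (engrave). The run is open, so emit a `<polyline>` with points (Y-flipped): 57.672,104.658 47.711,104.192 46.330,110.344 51.170,120.846 59.873,133.429 70.079,145.827.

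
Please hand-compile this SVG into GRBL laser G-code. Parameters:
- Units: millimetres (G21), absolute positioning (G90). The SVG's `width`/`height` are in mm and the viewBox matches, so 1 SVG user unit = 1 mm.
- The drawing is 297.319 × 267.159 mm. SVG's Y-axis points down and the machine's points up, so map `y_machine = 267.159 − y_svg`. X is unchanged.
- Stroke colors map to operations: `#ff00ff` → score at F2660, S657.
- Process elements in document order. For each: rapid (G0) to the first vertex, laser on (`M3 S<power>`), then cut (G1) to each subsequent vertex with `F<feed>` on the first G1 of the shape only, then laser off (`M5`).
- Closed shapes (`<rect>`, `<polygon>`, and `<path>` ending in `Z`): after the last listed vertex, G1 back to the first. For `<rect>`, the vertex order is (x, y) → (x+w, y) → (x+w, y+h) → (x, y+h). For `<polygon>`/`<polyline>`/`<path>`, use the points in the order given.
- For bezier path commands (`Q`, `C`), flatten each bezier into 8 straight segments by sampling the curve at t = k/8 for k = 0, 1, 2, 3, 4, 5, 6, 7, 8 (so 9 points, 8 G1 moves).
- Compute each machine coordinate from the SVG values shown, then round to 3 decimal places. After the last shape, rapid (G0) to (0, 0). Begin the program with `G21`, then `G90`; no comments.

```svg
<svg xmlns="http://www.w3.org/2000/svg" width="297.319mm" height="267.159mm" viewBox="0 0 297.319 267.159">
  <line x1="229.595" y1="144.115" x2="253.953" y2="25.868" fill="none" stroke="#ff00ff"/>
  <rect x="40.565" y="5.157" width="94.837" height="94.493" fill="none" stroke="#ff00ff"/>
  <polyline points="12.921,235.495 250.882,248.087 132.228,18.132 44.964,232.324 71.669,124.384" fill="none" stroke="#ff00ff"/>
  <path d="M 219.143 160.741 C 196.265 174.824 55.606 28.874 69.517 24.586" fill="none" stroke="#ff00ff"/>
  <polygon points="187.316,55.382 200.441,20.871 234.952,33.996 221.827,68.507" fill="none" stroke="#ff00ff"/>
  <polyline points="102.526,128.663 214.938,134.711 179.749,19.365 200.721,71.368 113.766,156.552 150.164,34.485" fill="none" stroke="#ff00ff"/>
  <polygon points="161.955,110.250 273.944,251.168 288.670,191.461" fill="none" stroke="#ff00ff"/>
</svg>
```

G21
G90
G0 X229.595 Y123.044
M3 S657
G1 X253.953 Y241.291 F2660
M5
G0 X40.565 Y262.002
M3 S657
G1 X135.402 Y262.002 F2660
G1 X135.402 Y167.509
G1 X40.565 Y167.509
G1 X40.565 Y262.002
M5
G0 X12.921 Y31.664
M3 S657
G1 X250.882 Y19.072 F2660
G1 X132.228 Y249.027
G1 X44.964 Y34.835
G1 X71.669 Y142.775
M5
G0 X219.143 Y106.418
M3 S657
G1 X205.575 Y108.049 F2660
G1 X184.156 Y121.148
G1 X158.079 Y142.179
G1 X130.534 Y167.606
G1 X104.714 Y193.895
G1 X83.810 Y217.509
G1 X71.014 Y234.914
G1 X69.517 Y242.573
M5
G0 X187.316 Y211.777
M3 S657
G1 X200.441 Y246.288 F2660
G1 X234.952 Y233.163
G1 X221.827 Y198.652
G1 X187.316 Y211.777
M5
G0 X102.526 Y138.496
M3 S657
G1 X214.938 Y132.448 F2660
G1 X179.749 Y247.794
G1 X200.721 Y195.791
G1 X113.766 Y110.607
G1 X150.164 Y232.674
M5
G0 X161.955 Y156.909
M3 S657
G1 X273.944 Y15.991 F2660
G1 X288.670 Y75.698
G1 X161.955 Y156.909
M5
G0 X0.000 Y0.000

Since the viewBox matches the mm dimensions, user units are millimetres directly. The only transform is the Y-flip y_m = 267.159 − y_svg.

Shape 1 is a line segment drawn with `<line>`. Its stroke #ff00ff means score at S657, F2660. After flipping Y the toolpath is (229.595,123.044) → (253.953,241.291).

Shape 2 is a rectangle drawn with `<rect>`. Its stroke #ff00ff means score at S657, F2660. After flipping Y the toolpath is (40.565,262.002) → (135.402,262.002) → (135.402,167.509) → (40.565,167.509) → (40.565,262.002), returning to the start.

Shape 3 is a open polyline drawn with `<polyline>`. Its stroke #ff00ff means score at S657, F2660. After flipping Y the toolpath is (12.921,31.664) → (250.882,19.072) → (132.228,249.027) → (44.964,34.835) → (71.669,142.775).

Shape 4 is a cubic bezier drawn with `<path>`. Its stroke #ff00ff means score at S657, F2660. After flipping Y the toolpath is (219.143,106.418) → (205.575,108.049) → (184.156,121.148) → (158.079,142.179) → (130.534,167.606) → (104.714,193.895) → (83.810,217.509) → (71.014,234.914) → (69.517,242.573).

Shape 5 is a regular polygon drawn with `<polygon>`. Its stroke #ff00ff means score at S657, F2660. After flipping Y the toolpath is (187.316,211.777) → (200.441,246.288) → (234.952,233.163) → (221.827,198.652) → (187.316,211.777), returning to the start.

Shape 6 is a open polyline drawn with `<polyline>`. Its stroke #ff00ff means score at S657, F2660. After flipping Y the toolpath is (102.526,138.496) → (214.938,132.448) → (179.749,247.794) → (200.721,195.791) → (113.766,110.607) → (150.164,232.674).

Shape 7 is a closed polygon drawn with `<polygon>`. Its stroke #ff00ff means score at S657, F2660. After flipping Y the toolpath is (161.955,156.909) → (273.944,15.991) → (288.670,75.698) → (161.955,156.909), returning to the start.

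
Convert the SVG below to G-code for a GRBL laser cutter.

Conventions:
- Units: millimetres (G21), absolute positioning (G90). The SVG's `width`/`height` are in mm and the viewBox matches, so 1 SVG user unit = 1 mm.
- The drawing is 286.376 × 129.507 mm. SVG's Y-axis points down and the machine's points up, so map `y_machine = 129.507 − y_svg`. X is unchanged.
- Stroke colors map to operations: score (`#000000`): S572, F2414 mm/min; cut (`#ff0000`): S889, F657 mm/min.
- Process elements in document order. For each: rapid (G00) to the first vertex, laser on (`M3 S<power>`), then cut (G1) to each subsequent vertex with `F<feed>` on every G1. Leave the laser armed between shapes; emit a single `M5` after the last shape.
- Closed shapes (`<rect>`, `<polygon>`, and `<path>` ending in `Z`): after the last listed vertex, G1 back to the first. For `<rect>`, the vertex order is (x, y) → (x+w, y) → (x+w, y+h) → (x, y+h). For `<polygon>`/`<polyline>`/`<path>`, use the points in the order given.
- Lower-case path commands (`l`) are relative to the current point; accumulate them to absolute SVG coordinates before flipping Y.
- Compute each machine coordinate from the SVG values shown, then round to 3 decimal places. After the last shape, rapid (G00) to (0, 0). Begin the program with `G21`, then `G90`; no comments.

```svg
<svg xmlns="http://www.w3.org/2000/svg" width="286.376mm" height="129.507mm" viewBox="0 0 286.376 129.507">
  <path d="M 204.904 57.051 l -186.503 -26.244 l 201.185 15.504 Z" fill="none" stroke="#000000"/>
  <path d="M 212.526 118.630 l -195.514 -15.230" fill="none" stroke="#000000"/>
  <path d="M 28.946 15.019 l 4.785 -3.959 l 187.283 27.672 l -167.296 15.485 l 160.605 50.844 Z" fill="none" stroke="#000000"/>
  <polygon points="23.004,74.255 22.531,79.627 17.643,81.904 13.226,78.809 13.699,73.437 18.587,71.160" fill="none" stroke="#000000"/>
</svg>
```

viewBox `0 0 286.376 129.507` with mm width/height → 1 unit = 1 mm. Flip: y_m = 129.507 − y_svg.

**Shape 1** — `<path>` closed polygon, stroke `#000000` → score (S572, F2414). Machine vertices: (204.904,72.456) → (18.401,98.700) → (219.586,83.196) → (204.904,72.456). Closed: final G1 returns to the first vertex.

**Shape 2** — `<path>` line segment, stroke `#000000` → score (S572, F2414). Machine vertices: (212.526,10.877) → (17.012,26.107). Open path.

**Shape 3** — `<path>` closed polygon, stroke `#000000` → score (S572, F2414). Machine vertices: (28.946,114.488) → (33.731,118.447) → (221.014,90.775) → (53.718,75.290) → (214.323,24.446) → (28.946,114.488). Closed: final G1 returns to the first vertex.

**Shape 4** — `<polygon>` regular polygon, stroke `#000000` → score (S572, F2414). Machine vertices: (23.004,55.252) → (22.531,49.880) → (17.643,47.603) → (13.226,50.698) → (13.699,56.070) → (18.587,58.347) → (23.004,55.252). Closed: final G1 returns to the first vertex.

G21
G90
G00 X204.904 Y72.456
M3 S572
G1 X18.401 Y98.700 F2414
G1 X219.586 Y83.196 F2414
G1 X204.904 Y72.456 F2414
G00 X212.526 Y10.877
M3 S572
G1 X17.012 Y26.107 F2414
G00 X28.946 Y114.488
M3 S572
G1 X33.731 Y118.447 F2414
G1 X221.014 Y90.775 F2414
G1 X53.718 Y75.290 F2414
G1 X214.323 Y24.446 F2414
G1 X28.946 Y114.488 F2414
G00 X23.004 Y55.252
M3 S572
G1 X22.531 Y49.880 F2414
G1 X17.643 Y47.603 F2414
G1 X13.226 Y50.698 F2414
G1 X13.699 Y56.070 F2414
G1 X18.587 Y58.347 F2414
G1 X23.004 Y55.252 F2414
M5
G00 X0.000 Y0.000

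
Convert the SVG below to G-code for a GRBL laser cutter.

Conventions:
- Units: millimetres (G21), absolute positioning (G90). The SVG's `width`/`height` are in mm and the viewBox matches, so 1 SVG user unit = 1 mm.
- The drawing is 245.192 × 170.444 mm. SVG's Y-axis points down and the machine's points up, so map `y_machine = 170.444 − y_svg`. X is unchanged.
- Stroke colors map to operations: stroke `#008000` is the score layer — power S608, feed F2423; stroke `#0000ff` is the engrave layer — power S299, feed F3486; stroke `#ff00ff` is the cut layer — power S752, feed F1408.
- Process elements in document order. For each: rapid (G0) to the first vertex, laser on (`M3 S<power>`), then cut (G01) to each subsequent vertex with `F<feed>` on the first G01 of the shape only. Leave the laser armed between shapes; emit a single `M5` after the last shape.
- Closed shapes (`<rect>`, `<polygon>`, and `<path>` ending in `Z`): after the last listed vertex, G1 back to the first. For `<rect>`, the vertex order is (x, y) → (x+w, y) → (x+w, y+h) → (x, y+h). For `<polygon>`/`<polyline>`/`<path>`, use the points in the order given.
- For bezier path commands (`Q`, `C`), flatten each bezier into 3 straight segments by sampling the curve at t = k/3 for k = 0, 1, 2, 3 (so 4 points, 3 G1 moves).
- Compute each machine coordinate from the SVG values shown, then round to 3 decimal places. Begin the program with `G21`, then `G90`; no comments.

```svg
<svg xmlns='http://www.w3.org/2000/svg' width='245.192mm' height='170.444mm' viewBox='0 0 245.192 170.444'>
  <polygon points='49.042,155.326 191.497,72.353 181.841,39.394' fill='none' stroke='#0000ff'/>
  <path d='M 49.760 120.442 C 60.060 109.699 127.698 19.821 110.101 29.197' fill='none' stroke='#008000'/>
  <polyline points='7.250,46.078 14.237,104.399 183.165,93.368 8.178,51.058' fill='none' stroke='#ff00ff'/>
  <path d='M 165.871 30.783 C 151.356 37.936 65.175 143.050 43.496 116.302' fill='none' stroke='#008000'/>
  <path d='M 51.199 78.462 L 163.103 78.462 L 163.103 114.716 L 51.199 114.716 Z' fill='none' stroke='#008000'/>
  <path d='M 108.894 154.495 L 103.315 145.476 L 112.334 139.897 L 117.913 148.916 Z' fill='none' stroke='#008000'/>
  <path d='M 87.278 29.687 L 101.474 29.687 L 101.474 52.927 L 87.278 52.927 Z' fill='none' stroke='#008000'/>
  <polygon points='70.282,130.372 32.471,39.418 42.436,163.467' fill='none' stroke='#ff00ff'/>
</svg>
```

viewBox `0 0 245.192 170.444` with mm width/height → 1 unit = 1 mm. Flip: y_m = 170.444 − y_svg.

**Shape 1** — `<polygon>` closed polygon, stroke `#0000ff` → engrave (S299, F3486). Machine vertices: (49.042,15.118) → (191.497,98.091) → (181.841,131.050) → (49.042,15.118). Closed: final G1 returns to the first vertex.

**Shape 2** — `<path>` cubic bezier, stroke `#008000` → score (S608, F2423). Control points (SVG): P0=(49.760,120.442), P1=(60.060,109.699), P2=(127.698,19.821), P3=(110.101,29.197); sampled at t=k/3. Machine vertices: (49.760,50.002) → (73.892,80.516) → (104.567,124.145) → (110.101,141.247). Open path.

**Shape 3** — `<polyline>` open polyline, stroke `#ff00ff` → cut (S752, F1408). Machine vertices: (7.250,124.366) → (14.237,66.045) → (183.165,77.076) → (8.178,119.386). Open path.

**Shape 4** — `<path>` cubic bezier, stroke `#008000` → score (S608, F2423). Control points (SVG): P0=(165.871,30.783), P1=(151.356,37.936), P2=(65.175,143.050), P3=(43.496,116.302); sampled at t=k/3. Machine vertices: (165.871,139.661) → (132.511,108.366) → (81.632,62.836) → (43.496,54.142). Open path.

**Shape 5** — `<path>` rectangle, stroke `#008000` → score (S608, F2423). Machine vertices: (51.199,91.982) → (163.103,91.982) → (163.103,55.728) → (51.199,55.728) → (51.199,91.982). Closed: final G1 returns to the first vertex.

**Shape 6** — `<path>` regular polygon, stroke `#008000` → score (S608, F2423). Machine vertices: (108.894,15.949) → (103.315,24.968) → (112.334,30.547) → (117.913,21.528) → (108.894,15.949). Closed: final G1 returns to the first vertex.

**Shape 7** — `<path>` rectangle, stroke `#008000` → score (S608, F2423). Machine vertices: (87.278,140.757) → (101.474,140.757) → (101.474,117.517) → (87.278,117.517) → (87.278,140.757). Closed: final G1 returns to the first vertex.

**Shape 8** — `<polygon>` closed polygon, stroke `#ff00ff` → cut (S752, F1408). Machine vertices: (70.282,40.072) → (32.471,131.026) → (42.436,6.977) → (70.282,40.072). Closed: final G1 returns to the first vertex.

G21
G90
G0 X49.042 Y15.118
M3 S299
G01 X191.497 Y98.091 F3486
G01 X181.841 Y131.050
G01 X49.042 Y15.118
G0 X49.760 Y50.002
M3 S608
G01 X73.892 Y80.516 F2423
G01 X104.567 Y124.145
G01 X110.101 Y141.247
G0 X7.250 Y124.366
M3 S752
G01 X14.237 Y66.045 F1408
G01 X183.165 Y77.076
G01 X8.178 Y119.386
G0 X165.871 Y139.661
M3 S608
G01 X132.511 Y108.366 F2423
G01 X81.632 Y62.836
G01 X43.496 Y54.142
G0 X51.199 Y91.982
M3 S608
G01 X163.103 Y91.982 F2423
G01 X163.103 Y55.728
G01 X51.199 Y55.728
G01 X51.199 Y91.982
G0 X108.894 Y15.949
M3 S608
G01 X103.315 Y24.968 F2423
G01 X112.334 Y30.547
G01 X117.913 Y21.528
G01 X108.894 Y15.949
G0 X87.278 Y140.757
M3 S608
G01 X101.474 Y140.757 F2423
G01 X101.474 Y117.517
G01 X87.278 Y117.517
G01 X87.278 Y140.757
G0 X70.282 Y40.072
M3 S752
G01 X32.471 Y131.026 F1408
G01 X42.436 Y6.977
G01 X70.282 Y40.072
M5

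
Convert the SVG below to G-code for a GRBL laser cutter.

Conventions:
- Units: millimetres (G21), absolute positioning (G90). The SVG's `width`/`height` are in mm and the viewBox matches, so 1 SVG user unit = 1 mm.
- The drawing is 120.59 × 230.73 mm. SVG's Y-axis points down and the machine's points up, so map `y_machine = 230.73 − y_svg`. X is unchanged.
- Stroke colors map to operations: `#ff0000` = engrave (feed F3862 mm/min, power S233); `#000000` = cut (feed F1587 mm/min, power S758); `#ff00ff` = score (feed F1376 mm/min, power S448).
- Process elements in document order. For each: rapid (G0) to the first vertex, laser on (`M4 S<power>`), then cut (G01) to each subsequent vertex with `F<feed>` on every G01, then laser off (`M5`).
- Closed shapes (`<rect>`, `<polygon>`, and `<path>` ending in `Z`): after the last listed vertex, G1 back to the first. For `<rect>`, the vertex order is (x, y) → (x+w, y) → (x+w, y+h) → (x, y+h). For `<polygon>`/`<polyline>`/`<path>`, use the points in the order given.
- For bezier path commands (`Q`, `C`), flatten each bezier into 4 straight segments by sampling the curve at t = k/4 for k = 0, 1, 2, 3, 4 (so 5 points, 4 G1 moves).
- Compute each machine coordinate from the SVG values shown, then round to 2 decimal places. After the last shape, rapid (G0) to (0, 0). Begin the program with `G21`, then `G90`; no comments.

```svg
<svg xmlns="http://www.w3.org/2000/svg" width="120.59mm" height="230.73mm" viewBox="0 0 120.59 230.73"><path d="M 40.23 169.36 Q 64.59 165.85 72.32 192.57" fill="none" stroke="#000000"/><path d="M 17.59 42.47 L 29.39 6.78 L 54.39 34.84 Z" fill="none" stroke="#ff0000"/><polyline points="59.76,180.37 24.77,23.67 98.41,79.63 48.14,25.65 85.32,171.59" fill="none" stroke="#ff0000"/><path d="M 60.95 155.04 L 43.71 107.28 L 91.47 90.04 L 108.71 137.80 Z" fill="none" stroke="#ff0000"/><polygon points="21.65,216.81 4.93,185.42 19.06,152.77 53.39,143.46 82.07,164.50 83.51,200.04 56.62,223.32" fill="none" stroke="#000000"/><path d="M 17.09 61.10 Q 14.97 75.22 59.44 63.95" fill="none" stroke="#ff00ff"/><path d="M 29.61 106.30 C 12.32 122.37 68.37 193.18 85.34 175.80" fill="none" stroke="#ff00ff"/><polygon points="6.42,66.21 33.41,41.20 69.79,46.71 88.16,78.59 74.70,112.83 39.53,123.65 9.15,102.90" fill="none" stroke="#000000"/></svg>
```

viewBox `0 0 120.59 230.73` with mm width/height → 1 unit = 1 mm. Flip: y_m = 230.73 − y_svg.

**Shape 1** — `<path>` quadratic bezier, stroke `#000000` → cut (S758, F1587). Control points (SVG): P0=(40.23,169.36), P1=(64.59,165.85), P2=(72.32,192.57); sampled at t=k/4. Machine vertices: (40.23,61.37) → (51.37,61.24) → (60.43,57.32) → (67.42,49.63) → (72.32,38.16). Open path.

**Shape 2** — `<path>` regular polygon, stroke `#ff0000` → engrave (S233, F3862). Machine vertices: (17.59,188.26) → (29.39,223.95) → (54.39,195.89) → (17.59,188.26). Closed: final G1 returns to the first vertex.

**Shape 3** — `<polyline>` open polyline, stroke `#ff0000` → engrave (S233, F3862). Machine vertices: (59.76,50.36) → (24.77,207.06) → (98.41,151.10) → (48.14,205.08) → (85.32,59.14). Open path.

**Shape 4** — `<path>` regular polygon, stroke `#ff0000` → engrave (S233, F3862). Machine vertices: (60.95,75.69) → (43.71,123.45) → (91.47,140.69) → (108.71,92.93) → (60.95,75.69). Closed: final G1 returns to the first vertex.

**Shape 5** — `<polygon>` regular polygon, stroke `#000000` → cut (S758, F1587). Machine vertices: (21.65,13.92) → (4.93,45.31) → (19.06,77.96) → (53.39,87.27) → (82.07,66.23) → (83.51,30.69) → (56.62,7.41) → (21.65,13.92). Closed: final G1 returns to the first vertex.

**Shape 6** — `<path>` quadratic bezier, stroke `#ff00ff` → score (S448, F1376). Control points (SVG): P0=(17.09,61.10), P1=(14.97,75.22), P2=(59.44,63.95); sampled at t=k/4. Machine vertices: (17.09,169.63) → (18.94,164.16) → (26.62,161.86) → (40.12,162.73) → (59.44,166.78). Open path.

**Shape 7** — `<path>` cubic bezier, stroke `#ff00ff` → score (S448, F1376). Control points (SVG): P0=(29.61,106.30), P1=(12.32,122.37), P2=(68.37,193.18), P3=(85.34,175.80); sampled at t=k/4. Machine vertices: (29.61,124.43) → (28.64,104.35) → (44.63,77.14) → (67.04,56.20) → (85.34,54.93). Open path.

**Shape 8** — `<polygon>` regular polygon, stroke `#000000` → cut (S758, F1587). Machine vertices: (6.42,164.52) → (33.41,189.53) → (69.79,184.02) → (88.16,152.14) → (74.70,117.90) → (39.53,107.08) → (9.15,127.83) → (6.42,164.52). Closed: final G1 returns to the first vertex.

G21
G90
G0 X40.23 Y61.37
M4 S758
G01 X51.37 Y61.24 F1587
G01 X60.43 Y57.32 F1587
G01 X67.42 Y49.63 F1587
G01 X72.32 Y38.16 F1587
M5
G0 X17.59 Y188.26
M4 S233
G01 X29.39 Y223.95 F3862
G01 X54.39 Y195.89 F3862
G01 X17.59 Y188.26 F3862
M5
G0 X59.76 Y50.36
M4 S233
G01 X24.77 Y207.06 F3862
G01 X98.41 Y151.10 F3862
G01 X48.14 Y205.08 F3862
G01 X85.32 Y59.14 F3862
M5
G0 X60.95 Y75.69
M4 S233
G01 X43.71 Y123.45 F3862
G01 X91.47 Y140.69 F3862
G01 X108.71 Y92.93 F3862
G01 X60.95 Y75.69 F3862
M5
G0 X21.65 Y13.92
M4 S758
G01 X4.93 Y45.31 F1587
G01 X19.06 Y77.96 F1587
G01 X53.39 Y87.27 F1587
G01 X82.07 Y66.23 F1587
G01 X83.51 Y30.69 F1587
G01 X56.62 Y7.41 F1587
G01 X21.65 Y13.92 F1587
M5
G0 X17.09 Y169.63
M4 S448
G01 X18.94 Y164.16 F1376
G01 X26.62 Y161.86 F1376
G01 X40.12 Y162.73 F1376
G01 X59.44 Y166.78 F1376
M5
G0 X29.61 Y124.43
M4 S448
G01 X28.64 Y104.35 F1376
G01 X44.63 Y77.14 F1376
G01 X67.04 Y56.20 F1376
G01 X85.34 Y54.93 F1376
M5
G0 X6.42 Y164.52
M4 S758
G01 X33.41 Y189.53 F1587
G01 X69.79 Y184.02 F1587
G01 X88.16 Y152.14 F1587
G01 X74.70 Y117.90 F1587
G01 X39.53 Y107.08 F1587
G01 X9.15 Y127.83 F1587
G01 X6.42 Y164.52 F1587
M5
G0 X0.00 Y0.00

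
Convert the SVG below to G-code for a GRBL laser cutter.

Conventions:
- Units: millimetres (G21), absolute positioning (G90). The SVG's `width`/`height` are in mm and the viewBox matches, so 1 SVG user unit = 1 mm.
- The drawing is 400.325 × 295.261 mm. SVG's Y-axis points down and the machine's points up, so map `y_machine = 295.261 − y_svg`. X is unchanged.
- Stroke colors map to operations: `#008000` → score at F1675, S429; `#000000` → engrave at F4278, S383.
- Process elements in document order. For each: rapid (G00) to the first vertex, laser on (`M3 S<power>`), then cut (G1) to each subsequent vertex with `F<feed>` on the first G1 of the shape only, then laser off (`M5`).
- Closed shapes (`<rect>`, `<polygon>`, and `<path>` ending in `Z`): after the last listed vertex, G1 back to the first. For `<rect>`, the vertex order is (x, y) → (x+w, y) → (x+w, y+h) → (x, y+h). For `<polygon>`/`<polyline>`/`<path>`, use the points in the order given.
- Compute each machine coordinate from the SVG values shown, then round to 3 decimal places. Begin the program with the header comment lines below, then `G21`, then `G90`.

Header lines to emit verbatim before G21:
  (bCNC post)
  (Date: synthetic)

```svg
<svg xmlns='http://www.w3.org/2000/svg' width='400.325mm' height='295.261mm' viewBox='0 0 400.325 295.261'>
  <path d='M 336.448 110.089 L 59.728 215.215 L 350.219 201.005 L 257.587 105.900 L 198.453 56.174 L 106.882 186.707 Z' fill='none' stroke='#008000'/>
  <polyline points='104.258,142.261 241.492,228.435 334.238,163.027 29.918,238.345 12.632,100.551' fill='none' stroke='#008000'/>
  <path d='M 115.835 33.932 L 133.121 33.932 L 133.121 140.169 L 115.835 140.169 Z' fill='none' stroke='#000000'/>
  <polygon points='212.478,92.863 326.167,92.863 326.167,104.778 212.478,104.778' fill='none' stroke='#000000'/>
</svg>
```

(bCNC post)
(Date: synthetic)
G21
G90
G00 X336.448 Y185.172
M3 S429
G1 X59.728 Y80.046 F1675
G1 X350.219 Y94.256
G1 X257.587 Y189.361
G1 X198.453 Y239.087
G1 X106.882 Y108.554
G1 X336.448 Y185.172
M5
G00 X104.258 Y153.000
M3 S429
G1 X241.492 Y66.826 F1675
G1 X334.238 Y132.234
G1 X29.918 Y56.916
G1 X12.632 Y194.710
M5
G00 X115.835 Y261.329
M3 S383
G1 X133.121 Y261.329 F4278
G1 X133.121 Y155.092
G1 X115.835 Y155.092
G1 X115.835 Y261.329
M5
G00 X212.478 Y202.398
M3 S383
G1 X326.167 Y202.398 F4278
G1 X326.167 Y190.483
G1 X212.478 Y190.483
G1 X212.478 Y202.398
M5

1 u = 1 mm; y_m = 295.261 − y.

[1] `<path>` closed polygon, #008000→score S429 F1675: (336.448,185.172) → (59.728,80.046) → (350.219,94.256) → (257.587,189.361) → (198.453,239.087) → (106.882,108.554) → (336.448,185.172) (closed)

[2] `<polyline>` open polyline, #008000→score S429 F1675: (104.258,153.000) → (241.492,66.826) → (334.238,132.234) → (29.918,56.916) → (12.632,194.710)

[3] `<path>` rectangle, #000000→engrave S383 F4278: (115.835,261.329) → (133.121,261.329) → (133.121,155.092) → (115.835,155.092) → (115.835,261.329) (closed)

[4] `<polygon>` rectangle, #000000→engrave S383 F4278: (212.478,202.398) → (326.167,202.398) → (326.167,190.483) → (212.478,190.483) → (212.478,202.398) (closed)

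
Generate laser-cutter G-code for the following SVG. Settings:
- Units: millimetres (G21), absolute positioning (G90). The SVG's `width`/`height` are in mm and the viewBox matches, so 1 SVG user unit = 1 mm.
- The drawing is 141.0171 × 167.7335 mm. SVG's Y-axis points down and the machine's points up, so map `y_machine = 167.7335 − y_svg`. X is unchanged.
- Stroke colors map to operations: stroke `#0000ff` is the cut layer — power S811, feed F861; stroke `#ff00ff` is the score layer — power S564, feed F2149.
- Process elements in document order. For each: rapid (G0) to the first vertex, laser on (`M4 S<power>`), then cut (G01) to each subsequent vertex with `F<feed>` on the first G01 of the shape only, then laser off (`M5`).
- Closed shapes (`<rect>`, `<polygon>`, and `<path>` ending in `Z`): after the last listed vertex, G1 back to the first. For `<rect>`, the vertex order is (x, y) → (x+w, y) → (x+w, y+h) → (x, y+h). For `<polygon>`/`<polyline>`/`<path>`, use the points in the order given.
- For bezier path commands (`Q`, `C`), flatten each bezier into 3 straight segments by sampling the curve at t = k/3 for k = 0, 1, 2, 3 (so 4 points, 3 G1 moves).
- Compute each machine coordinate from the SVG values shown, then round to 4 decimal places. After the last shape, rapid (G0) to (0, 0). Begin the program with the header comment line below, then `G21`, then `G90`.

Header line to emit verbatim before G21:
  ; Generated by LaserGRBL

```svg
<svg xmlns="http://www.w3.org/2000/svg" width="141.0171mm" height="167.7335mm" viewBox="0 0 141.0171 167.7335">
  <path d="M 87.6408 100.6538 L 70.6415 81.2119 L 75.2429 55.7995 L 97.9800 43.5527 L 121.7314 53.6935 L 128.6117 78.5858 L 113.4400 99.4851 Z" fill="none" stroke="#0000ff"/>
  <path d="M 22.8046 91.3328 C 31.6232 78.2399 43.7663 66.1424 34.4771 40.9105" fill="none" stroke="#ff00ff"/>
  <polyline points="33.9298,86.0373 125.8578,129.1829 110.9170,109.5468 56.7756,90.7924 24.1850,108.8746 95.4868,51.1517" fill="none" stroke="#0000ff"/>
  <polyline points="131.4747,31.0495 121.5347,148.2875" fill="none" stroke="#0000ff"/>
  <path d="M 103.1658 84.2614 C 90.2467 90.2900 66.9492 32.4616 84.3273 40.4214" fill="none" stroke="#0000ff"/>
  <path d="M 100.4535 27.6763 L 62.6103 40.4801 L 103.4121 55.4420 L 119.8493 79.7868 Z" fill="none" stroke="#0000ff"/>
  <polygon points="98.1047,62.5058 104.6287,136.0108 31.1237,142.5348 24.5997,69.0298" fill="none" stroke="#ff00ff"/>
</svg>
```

; Generated by LaserGRBL
G21
G90
G0 X87.6408 Y67.0797
M4 S811
G01 X70.6415 Y86.5216 F861
G01 X75.2429 Y111.9340
G01 X97.9800 Y124.1808
G01 X121.7314 Y114.0400
G01 X128.6117 Y89.1477
G01 X113.4400 Y68.2484
G01 X87.6408 Y67.0797
M5
G0 X22.8046 Y76.4007
M4 S564
G01 X31.8144 Y89.6851 F2149
G01 X37.5391 Y105.4459
G01 X34.4771 Y126.8230
M5
G0 X33.9298 Y81.6962
M4 S811
G01 X125.8578 Y38.5506 F861
G01 X110.9170 Y58.1867
G01 X56.7756 Y76.9411
G01 X24.1850 Y58.8589
G01 X95.4868 Y116.5818
M5
G0 X131.4747 Y136.6840
M4 S811
G01 X121.5347 Y19.4460 F861
M5
G0 X103.1658 Y83.4721
M4 S811
G01 X88.6781 Y93.9275 F861
G01 X78.6168 Y118.1442
G01 X84.3273 Y127.3121
M5
G0 X100.4535 Y140.0572
M4 S811
G01 X62.6103 Y127.2534 F861
G01 X103.4121 Y112.2915
G01 X119.8493 Y87.9467
G01 X100.4535 Y140.0572
M5
G0 X98.1047 Y105.2277
M4 S564
G01 X104.6287 Y31.7227 F2149
G01 X31.1237 Y25.1987
G01 X24.5997 Y98.7037
G01 X98.1047 Y105.2277
M5
G0 X0.0000 Y0.0000

Since the viewBox matches the mm dimensions, user units are millimetres directly. The only transform is the Y-flip y_m = 167.7335 − y_svg.

Shape 1 is a regular polygon drawn with `<path>`. Its stroke #0000ff means cut at S811, F861. After flipping Y the toolpath is (87.6408,67.0797) → (70.6415,86.5216) → (75.2429,111.9340) → (97.9800,124.1808) → (121.7314,114.0400) → (128.6117,89.1477) → (113.4400,68.2484) → (87.6408,67.0797), returning to the start.

Shape 2 is a cubic bezier drawn with `<path>`. Its stroke #ff00ff means score at S564, F2149. After flipping Y the toolpath is (22.8046,76.4007) → (31.8144,89.6851) → (37.5391,105.4459) → (34.4771,126.8230).

Shape 3 is a open polyline drawn with `<polyline>`. Its stroke #0000ff means cut at S811, F861. After flipping Y the toolpath is (33.9298,81.6962) → (125.8578,38.5506) → (110.9170,58.1867) → (56.7756,76.9411) → (24.1850,58.8589) → (95.4868,116.5818).

Shape 4 is a line segment drawn with `<polyline>`. Its stroke #0000ff means cut at S811, F861. After flipping Y the toolpath is (131.4747,136.6840) → (121.5347,19.4460).

Shape 5 is a cubic bezier drawn with `<path>`. Its stroke #0000ff means cut at S811, F861. After flipping Y the toolpath is (103.1658,83.4721) → (88.6781,93.9275) → (78.6168,118.1442) → (84.3273,127.3121).

Shape 6 is a closed polygon drawn with `<path>`. Its stroke #0000ff means cut at S811, F861. After flipping Y the toolpath is (100.4535,140.0572) → (62.6103,127.2534) → (103.4121,112.2915) → (119.8493,87.9467) → (100.4535,140.0572), returning to the start.

Shape 7 is a regular polygon drawn with `<polygon>`. Its stroke #ff00ff means score at S564, F2149. After flipping Y the toolpath is (98.1047,105.2277) → (104.6287,31.7227) → (31.1237,25.1987) → (24.5997,98.7037) → (98.1047,105.2277), returning to the start.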